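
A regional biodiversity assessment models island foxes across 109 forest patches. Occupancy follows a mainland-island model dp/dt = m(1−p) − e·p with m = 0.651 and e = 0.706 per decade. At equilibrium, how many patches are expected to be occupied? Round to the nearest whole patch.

p* = m/(m+e) = 0.651/1.3570 = 0.4797.
Expected occupied patches = N × p* = 109 × 0.4797 = 52.29 ≈ 52.

52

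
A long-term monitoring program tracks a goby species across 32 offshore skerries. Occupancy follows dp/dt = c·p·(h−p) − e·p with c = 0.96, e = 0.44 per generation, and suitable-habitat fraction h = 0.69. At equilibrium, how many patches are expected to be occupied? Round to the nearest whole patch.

p* = h − e/c = 0.69 − 0.4583 = 0.2317.
Expected occupied patches = N × p* = 32 × 0.2317 = 7.41 ≈ 7.

7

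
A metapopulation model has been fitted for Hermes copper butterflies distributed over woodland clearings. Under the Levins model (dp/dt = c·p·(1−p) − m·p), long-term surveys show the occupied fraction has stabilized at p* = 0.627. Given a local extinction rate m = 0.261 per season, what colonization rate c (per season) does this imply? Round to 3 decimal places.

At equilibrium c(1−p*) = m, so c = m/(1−p*).
c = 0.261/(1 − 0.627) = 0.261/0.3730 = 0.6997.

0.700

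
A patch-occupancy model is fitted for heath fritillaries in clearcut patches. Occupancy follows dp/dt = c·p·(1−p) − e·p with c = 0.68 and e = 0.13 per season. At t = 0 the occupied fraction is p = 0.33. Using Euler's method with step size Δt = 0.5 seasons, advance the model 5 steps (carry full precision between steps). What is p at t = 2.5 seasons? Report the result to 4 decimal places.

0.5959

Update rule: p ← p + [c·p·(1−p) − e·p]·Δt with Δt = 0.5.
t = 0.5: p = 0.33000 + (+0.05372) = 0.38372
t = 1: p = 0.38372 + (+0.05546) = 0.43919
t = 1.5: p = 0.43919 + (+0.05520) = 0.49438
t = 2: p = 0.49438 + (+0.05285) = 0.54724
t = 2.5: p = 0.54724 + (+0.04867) = 0.59591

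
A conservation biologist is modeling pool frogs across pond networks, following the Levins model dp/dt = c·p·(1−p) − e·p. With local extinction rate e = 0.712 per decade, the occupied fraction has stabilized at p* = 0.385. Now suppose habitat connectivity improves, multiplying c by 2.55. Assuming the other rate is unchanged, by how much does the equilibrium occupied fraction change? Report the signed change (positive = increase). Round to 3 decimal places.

0.374

Balance c(1−p*) = e gives c = e/(1 − 0.38500) = 0.712/0.61500 = 1.15772.
New p* = 1 − e/c = 1 − 0.71200/2.95219 = 0.75882.
Δp* = 0.75882 − 0.38500 = +0.37382.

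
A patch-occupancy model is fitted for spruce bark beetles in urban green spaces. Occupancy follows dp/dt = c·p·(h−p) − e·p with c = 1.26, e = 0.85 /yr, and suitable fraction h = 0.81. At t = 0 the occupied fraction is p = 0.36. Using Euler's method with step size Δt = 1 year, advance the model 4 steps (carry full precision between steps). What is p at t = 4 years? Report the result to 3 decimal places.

0.181

Update rule: p ← p + [c·p·(h−p) − e·p]·Δt with Δt = 1.
p: 0.36000 → 0.25812  (Δp = -0.10188)
p: 0.25812 → 0.21821  (Δp = -0.03991)
p: 0.21821 → 0.19544  (Δp = -0.02277)
p: 0.19544 → 0.18065  (Δp = -0.01479)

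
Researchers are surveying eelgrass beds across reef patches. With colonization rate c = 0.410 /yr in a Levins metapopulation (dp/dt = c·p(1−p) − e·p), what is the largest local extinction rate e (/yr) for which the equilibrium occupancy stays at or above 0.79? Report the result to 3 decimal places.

0.086

1 − e/c ≥ 0.79 ⇒ e ≤ c(1 − 0.79) = 0.410 × 0.2100.
e_max = 0.0861.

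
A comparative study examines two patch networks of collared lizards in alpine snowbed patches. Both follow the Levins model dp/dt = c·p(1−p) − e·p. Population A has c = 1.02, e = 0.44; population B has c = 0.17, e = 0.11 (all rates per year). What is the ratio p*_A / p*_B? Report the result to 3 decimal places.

A: p*_A = 1 − 0.44/1.02 = 0.5686.
B: p*_B = 1 − 0.11/0.17 = 0.3529.
p*_A / p*_B = 0.5686/0.3529 = 1.6111.

1.611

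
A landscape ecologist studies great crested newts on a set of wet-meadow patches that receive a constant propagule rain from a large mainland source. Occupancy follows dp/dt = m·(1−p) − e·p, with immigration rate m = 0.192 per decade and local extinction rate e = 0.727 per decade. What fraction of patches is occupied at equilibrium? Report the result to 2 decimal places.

At equilibrium the propagule rain into empty patches balances local extinction: m(1−p*) = e·p*.
p* = m/(m+e) = 0.192/(0.192+0.727) = 0.192/0.9190 = 0.2089.

0.21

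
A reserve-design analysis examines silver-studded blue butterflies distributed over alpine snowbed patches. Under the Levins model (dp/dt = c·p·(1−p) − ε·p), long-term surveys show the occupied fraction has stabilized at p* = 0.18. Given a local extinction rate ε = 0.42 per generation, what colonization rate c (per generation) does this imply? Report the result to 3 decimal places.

0.512

At equilibrium c(1−p*) = ε, so c = ε/(1−p*).
c = 0.42/(1 − 0.18) = 0.42/0.8200 = 0.5122.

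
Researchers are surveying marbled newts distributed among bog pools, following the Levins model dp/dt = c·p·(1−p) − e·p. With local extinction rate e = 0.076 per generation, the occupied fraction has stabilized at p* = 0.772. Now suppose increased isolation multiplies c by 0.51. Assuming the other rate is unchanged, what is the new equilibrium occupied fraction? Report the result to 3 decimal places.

Balance c(1−p*) = e gives c = e/(1 − 0.77200) = 0.076/0.22800 = 0.33333.
New p* = 1 − e/c = 1 − 0.07600/0.17000 = 0.55294.

0.553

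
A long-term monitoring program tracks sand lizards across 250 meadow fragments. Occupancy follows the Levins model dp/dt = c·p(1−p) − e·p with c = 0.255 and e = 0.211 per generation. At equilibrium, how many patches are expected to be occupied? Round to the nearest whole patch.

p* = 1 − e/c = 1 − 0.211/0.255 = 0.1725.
Expected occupied patches = N × p* = 250 × 0.1725 = 43.14 ≈ 43.

43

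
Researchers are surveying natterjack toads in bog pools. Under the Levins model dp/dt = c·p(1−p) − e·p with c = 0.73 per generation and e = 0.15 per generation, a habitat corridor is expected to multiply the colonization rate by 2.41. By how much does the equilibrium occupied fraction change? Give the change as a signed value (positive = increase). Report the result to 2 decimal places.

Before: p* = 1 − 0.15/0.73 = 0.7945.
After the change, c = 1.7593, e = 0.15, so p* = 1 − 0.15/1.7593 = 0.9147.
Δp* = 0.9147 − 0.7945 = +0.1202.

0.12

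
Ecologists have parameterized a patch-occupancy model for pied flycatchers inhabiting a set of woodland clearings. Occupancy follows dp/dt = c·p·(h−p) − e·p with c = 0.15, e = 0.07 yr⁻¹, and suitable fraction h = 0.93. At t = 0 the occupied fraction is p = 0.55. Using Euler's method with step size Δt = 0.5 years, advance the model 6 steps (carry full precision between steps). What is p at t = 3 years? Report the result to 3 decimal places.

Update rule: p ← p + [c·p·(h−p) − e·p]·Δt with Δt = 0.5.
p: 0.55000 → 0.54643  (Δp = -0.00358)
p: 0.54643 → 0.54302  (Δp = -0.00341)
p: 0.54302 → 0.53977  (Δp = -0.00325)
p: 0.53977 → 0.53668  (Δp = -0.00309)
p: 0.53668 → 0.53373  (Δp = -0.00295)
p: 0.53373 → 0.53091  (Δp = -0.00282)

0.531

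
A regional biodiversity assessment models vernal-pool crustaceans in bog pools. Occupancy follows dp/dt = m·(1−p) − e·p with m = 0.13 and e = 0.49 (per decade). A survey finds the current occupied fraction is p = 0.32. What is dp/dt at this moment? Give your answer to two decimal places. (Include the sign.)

-0.07

Colonization term: m·(1−p) = 0.13×0.6800 = 0.08840.
Extinction term: e·p = 0.15680.
dp/dt = 0.08840 − 0.15680 = -0.06840.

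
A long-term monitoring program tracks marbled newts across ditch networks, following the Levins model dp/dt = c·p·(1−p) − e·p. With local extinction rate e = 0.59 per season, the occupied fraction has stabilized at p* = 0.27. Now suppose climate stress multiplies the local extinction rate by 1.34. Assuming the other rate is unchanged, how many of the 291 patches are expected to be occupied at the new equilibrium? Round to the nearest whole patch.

Balance c(1−p*) = e gives c = e/(1 − 0.27000) = 0.59/0.73000 = 0.80822.
New p* = 1 − e/c = 1 − 0.79060/0.80822 = 0.02180.
Expected occupied = 291 × 0.02180 = 6.34 ≈ 6.

6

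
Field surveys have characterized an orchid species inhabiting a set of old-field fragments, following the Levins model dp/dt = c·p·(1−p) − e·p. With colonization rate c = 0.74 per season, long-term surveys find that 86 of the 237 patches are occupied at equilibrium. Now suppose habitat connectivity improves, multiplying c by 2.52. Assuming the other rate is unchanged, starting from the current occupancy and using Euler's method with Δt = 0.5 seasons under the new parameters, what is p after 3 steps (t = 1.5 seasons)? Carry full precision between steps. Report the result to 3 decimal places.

Observed p* = 86/237 = 0.36287.
Balance c(1−p*) = e gives e = 0.74×(1 − 0.36287) = 0.47148.
Starting from p₀ = 0.36287; update p ← p + (dp/dt)·Δt with the new parameters.
t = 0.5: p = 0.36287 + (+0.13002) = 0.49289
t = 1: p = 0.49289 + (+0.11686) = 0.60975
t = 1.5: p = 0.60975 + (+0.07813) = 0.68788

0.688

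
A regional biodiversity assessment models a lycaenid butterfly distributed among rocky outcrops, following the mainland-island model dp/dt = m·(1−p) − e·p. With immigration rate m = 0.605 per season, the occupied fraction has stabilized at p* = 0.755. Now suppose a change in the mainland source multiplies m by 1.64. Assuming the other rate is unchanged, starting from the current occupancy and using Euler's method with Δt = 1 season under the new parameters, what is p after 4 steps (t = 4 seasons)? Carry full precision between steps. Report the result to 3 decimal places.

Balance m(1−p*) = e·p* gives e = m(1−p*)/p* = 0.605×0.24500/0.75500 = 0.19632.
Starting from p₀ = 0.75500; update p ← p + (dp/dt)·Δt with the new parameters.
step 1: Δp = +0.09486, p = 0.84986
step 2: Δp = -0.01788, p = 0.83198
step 3: Δp = +0.00337, p = 0.83535
step 4: Δp = -0.00064, p = 0.83472

0.835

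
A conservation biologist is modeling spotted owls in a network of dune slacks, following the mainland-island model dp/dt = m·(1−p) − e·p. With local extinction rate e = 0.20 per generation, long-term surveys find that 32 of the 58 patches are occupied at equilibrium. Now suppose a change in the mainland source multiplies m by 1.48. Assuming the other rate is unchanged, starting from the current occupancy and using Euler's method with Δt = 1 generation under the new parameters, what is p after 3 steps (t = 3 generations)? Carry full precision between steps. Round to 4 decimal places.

Observed p* = 32/58 = 0.55172.
Balance m(1−p*) = e·p* gives m = e·p*/(1−p*) = 0.20×0.55172/0.44828 = 0.24615.
Starting from p₀ = 0.55172; update p ← p + (dp/dt)·Δt with the new parameters.
p: 0.55172 → 0.60469  (Δp = +0.05297)
p: 0.60469 → 0.62777  (Δp = +0.02308)
p: 0.62777 → 0.63782  (Δp = +0.01005)

0.6378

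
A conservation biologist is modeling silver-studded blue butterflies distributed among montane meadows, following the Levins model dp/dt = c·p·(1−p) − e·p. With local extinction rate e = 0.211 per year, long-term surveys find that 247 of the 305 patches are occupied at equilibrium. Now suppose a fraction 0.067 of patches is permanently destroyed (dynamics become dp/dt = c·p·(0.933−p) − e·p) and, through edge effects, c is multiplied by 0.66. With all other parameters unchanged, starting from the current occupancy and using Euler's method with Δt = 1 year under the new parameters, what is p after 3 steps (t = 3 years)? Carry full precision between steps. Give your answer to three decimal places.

Observed p* = 247/305 = 0.80984.
Balance c(1−p*) = e gives c = e/(1 − 0.80984) = 0.211/0.19016 = 1.10957.
Starting from p₀ = 0.80984; update p ← p + (dp/dt)·Δt with the new parameters.
t = 1: p = 0.80984 + (-0.09783) = 0.71200
t = 2: p = 0.71200 + (-0.03500) = 0.67700
t = 3: p = 0.67700 + (-0.01593) = 0.66107

0.661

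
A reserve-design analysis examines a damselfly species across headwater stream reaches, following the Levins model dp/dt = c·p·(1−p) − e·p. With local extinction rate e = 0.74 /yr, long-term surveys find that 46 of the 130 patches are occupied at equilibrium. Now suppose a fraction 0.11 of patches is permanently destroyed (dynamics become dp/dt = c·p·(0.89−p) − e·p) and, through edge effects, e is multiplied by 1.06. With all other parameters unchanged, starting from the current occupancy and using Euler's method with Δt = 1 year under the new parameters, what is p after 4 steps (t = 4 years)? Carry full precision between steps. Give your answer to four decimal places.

0.2345

Observed p* = 46/130 = 0.35385.
Balance c(1−p*) = e gives c = e/(1 − 0.35385) = 0.74/0.64615 = 1.14524.
Starting from p₀ = 0.35385; update p ← p + (dp/dt)·Δt with the new parameters.
t = 1: p = 0.35385 + (-0.06029) = 0.29356
t = 2: p = 0.29356 + (-0.02975) = 0.26381
t = 3: p = 0.26381 + (-0.01775) = 0.24607
t = 4: p = 0.24607 + (-0.01155) = 0.23452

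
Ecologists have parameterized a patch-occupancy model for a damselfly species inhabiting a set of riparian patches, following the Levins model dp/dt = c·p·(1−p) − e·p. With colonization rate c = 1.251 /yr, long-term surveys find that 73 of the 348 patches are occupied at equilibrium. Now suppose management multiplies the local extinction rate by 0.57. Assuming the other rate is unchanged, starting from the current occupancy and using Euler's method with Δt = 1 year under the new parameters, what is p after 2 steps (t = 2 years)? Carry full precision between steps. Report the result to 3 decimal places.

Observed p* = 73/348 = 0.20977.
Balance c(1−p*) = e gives e = 1.251×(1 − 0.20977) = 0.98858.
Starting from p₀ = 0.20977; update p ← p + (dp/dt)·Δt with the new parameters.
step 1: Δp = +0.08917, p = 0.29894
step 2: Δp = +0.09373, p = 0.39267

0.393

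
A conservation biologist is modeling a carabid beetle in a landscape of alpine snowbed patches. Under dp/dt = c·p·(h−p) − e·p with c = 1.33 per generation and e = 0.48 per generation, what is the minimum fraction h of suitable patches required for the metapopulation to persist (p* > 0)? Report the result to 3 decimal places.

0.361

p* = h − e/c is positive only when h > e/c.
h_min = e/c = 0.48/1.33 = 0.3609.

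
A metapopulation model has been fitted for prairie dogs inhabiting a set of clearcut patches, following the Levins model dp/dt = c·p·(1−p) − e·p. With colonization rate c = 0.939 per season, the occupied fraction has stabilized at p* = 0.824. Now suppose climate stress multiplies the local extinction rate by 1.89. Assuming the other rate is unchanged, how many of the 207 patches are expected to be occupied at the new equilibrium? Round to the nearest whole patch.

Balance c(1−p*) = e gives e = 0.939×(1 − 0.82400) = 0.16526.
New p* = 1 − e/c = 1 − 0.31234/0.93900 = 0.66737.
Expected occupied = 207 × 0.66737 = 138.15 ≈ 138.

138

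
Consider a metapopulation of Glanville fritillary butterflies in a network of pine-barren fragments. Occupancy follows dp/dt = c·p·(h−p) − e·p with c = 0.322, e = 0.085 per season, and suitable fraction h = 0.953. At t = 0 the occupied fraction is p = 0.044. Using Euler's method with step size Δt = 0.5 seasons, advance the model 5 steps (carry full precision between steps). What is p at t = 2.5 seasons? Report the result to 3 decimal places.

Update rule: p ← p + [c·p·(h−p) − e·p]·Δt with Δt = 0.5.
t = 0.5: p = 0.04400 + (+0.00457) = 0.04857
t = 1: p = 0.04857 + (+0.00501) = 0.05358
t = 1.5: p = 0.05358 + (+0.00548) = 0.05906
t = 2: p = 0.05906 + (+0.00599) = 0.06505
t = 2.5: p = 0.06505 + (+0.00653) = 0.07158

0.072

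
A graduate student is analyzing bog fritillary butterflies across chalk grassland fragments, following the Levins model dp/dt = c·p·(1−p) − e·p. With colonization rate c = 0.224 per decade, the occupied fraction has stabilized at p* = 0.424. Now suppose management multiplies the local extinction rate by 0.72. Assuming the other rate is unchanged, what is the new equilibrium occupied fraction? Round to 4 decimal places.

Balance c(1−p*) = e gives e = 0.224×(1 − 0.42400) = 0.12902.
New p* = 1 − e/c = 1 − 0.09289/0.22400 = 0.58531.

0.5853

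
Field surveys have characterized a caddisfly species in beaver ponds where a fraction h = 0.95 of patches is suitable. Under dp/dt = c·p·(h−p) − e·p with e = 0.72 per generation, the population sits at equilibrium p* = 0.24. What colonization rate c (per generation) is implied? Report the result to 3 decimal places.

1.014

At equilibrium c(h−p*) = e, so c = e/(h−p*).
c = 0.72/(0.95 − 0.24) = 0.72/0.7100 = 1.0141.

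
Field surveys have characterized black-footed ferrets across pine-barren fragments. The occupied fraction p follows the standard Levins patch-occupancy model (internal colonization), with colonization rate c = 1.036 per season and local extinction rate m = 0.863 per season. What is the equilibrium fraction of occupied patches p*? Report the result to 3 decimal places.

Setting dp/dt = 0 and dividing through by p* gives c·(1−p*) = m.
So p* = 1 − m/c = 1 − 0.863/1.036 = 1 − 0.8330 = 0.1670.

0.167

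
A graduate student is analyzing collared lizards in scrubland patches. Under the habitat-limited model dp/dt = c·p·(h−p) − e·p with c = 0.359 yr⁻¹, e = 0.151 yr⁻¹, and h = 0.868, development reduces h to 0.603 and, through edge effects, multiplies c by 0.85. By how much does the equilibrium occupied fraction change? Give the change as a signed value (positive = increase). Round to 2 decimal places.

-0.34

Before: p* = h − e/c = 0.868 − 0.151/0.359 = 0.868 − 0.4206 = 0.4474.
After: c = 0.30515, e = 0.151, h = 0.603; p* = 0.603 − 0.151/0.30515 = 0.1082.
Δp* = 0.1082 − 0.4474 = -0.3392.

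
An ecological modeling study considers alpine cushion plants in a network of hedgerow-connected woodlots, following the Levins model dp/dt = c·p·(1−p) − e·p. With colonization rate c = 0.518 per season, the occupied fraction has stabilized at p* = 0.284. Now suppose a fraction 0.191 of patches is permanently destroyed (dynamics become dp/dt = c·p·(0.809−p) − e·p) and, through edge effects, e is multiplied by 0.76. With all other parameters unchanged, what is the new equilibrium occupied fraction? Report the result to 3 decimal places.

0.265

Balance c(1−p*) = e gives e = 0.518×(1 − 0.28400) = 0.37089.
New p* = 0.809 − e/c = 0.809 − 0.28188/0.51800 = 0.26483.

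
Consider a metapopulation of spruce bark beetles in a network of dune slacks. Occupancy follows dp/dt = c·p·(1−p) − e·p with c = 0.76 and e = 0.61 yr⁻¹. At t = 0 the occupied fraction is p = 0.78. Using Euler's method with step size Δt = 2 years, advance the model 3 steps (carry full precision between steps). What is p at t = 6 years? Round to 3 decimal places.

Update rule: p ← p + [c·p·(1−p) − e·p]·Δt with Δt = 2.
p: 0.78000 → 0.08923  (Δp = -0.69077)
p: 0.08923 → 0.10390  (Δp = +0.01467)
p: 0.10390 → 0.11866  (Δp = +0.01476)

0.119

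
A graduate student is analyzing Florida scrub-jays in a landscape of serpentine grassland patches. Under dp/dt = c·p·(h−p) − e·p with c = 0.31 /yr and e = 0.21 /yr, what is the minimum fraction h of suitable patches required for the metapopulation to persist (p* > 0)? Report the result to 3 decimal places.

0.677

p* = h − e/c is positive only when h > e/c.
h_min = e/c = 0.21/0.31 = 0.6774.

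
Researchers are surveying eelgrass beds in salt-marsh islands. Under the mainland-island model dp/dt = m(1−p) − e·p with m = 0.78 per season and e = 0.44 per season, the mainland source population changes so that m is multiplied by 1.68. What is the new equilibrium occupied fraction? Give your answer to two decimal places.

Before: p* = 0.78/(0.78+0.44) = 0.6393.
After: m = 1.3104, e = 0.44; p* = 1.3104/1.7504 = 0.7486.

0.75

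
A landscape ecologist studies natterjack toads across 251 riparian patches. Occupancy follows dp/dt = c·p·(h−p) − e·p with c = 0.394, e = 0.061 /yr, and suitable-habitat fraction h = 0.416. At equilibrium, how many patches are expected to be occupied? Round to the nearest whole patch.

p* = h − e/c = 0.416 − 0.1548 = 0.2612.
Expected occupied patches = N × p* = 251 × 0.2612 = 65.56 ≈ 66.

66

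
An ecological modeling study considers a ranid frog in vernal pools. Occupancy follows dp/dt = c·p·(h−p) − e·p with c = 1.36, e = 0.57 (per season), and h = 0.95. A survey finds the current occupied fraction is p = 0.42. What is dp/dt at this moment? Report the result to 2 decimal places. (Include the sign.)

0.06

Colonization term: c·p·(h−p) = 1.36×0.42×0.5300 = 0.30274.
Extinction term: e·p = 0.23940.
dp/dt = 0.30274 − 0.23940 = 0.06334.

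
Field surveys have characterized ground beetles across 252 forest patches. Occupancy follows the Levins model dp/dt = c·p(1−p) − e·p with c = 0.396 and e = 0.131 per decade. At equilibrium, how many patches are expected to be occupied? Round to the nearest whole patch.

p* = 1 − e/c = 1 − 0.131/0.396 = 0.6692.
Expected occupied patches = N × p* = 252 × 0.6692 = 168.64 ≈ 169.

169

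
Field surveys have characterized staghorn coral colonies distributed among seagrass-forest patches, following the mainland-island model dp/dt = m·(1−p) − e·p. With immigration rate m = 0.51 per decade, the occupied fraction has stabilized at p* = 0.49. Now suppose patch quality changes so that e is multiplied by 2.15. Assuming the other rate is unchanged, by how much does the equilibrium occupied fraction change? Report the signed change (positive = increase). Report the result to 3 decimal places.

Balance m(1−p*) = e·p* gives e = m(1−p*)/p* = 0.51×0.51000/0.49000 = 0.53082.
New p* = m/(m+e) = 0.51000/(0.51000+1.14126) = 0.30886.
Δp* = 0.30886 − 0.49000 = -0.18114.

-0.181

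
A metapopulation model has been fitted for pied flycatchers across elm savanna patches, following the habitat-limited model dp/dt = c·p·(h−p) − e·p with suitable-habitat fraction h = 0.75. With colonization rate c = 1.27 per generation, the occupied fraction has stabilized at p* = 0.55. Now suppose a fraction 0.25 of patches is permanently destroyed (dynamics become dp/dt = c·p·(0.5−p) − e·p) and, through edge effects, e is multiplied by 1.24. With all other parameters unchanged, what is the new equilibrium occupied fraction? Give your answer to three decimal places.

Balance c(h−p*) = e gives e = 1.27×(0.75 − 0.55000) = 0.25400.
New p* = 0.5 − e/c = 0.5 − 0.31496/1.27000 = 0.25200.

0.252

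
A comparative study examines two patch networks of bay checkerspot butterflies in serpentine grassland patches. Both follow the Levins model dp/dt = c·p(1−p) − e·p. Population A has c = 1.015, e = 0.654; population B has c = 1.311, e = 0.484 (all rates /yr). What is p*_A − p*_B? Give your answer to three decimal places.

A: p*_A = 1 − 0.654/1.015 = 0.3557.
B: p*_B = 1 − 0.484/1.311 = 0.6308.
p*_A − p*_B = 0.3557 − 0.6308 = -0.2752.

-0.275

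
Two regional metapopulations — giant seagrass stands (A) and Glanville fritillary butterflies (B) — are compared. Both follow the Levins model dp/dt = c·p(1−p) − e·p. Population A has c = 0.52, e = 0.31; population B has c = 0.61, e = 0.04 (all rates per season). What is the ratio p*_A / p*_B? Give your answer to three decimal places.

0.432

A: p*_A = 1 − 0.31/0.52 = 0.4038.
B: p*_B = 1 − 0.04/0.61 = 0.9344.
p*_A / p*_B = 0.4038/0.9344 = 0.4322.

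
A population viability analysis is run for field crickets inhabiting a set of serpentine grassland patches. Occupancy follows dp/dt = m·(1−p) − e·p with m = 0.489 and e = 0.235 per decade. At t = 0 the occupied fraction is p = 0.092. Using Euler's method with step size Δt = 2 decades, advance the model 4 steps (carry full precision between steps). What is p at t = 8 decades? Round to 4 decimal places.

Update rule: p ← p + [m·(1−p) − e·p]·Δt with Δt = 2.
  1  |  dp/dt·Δt = +0.844784  |  p_1 = 0.936784
  2  |  dp/dt·Δt = -0.378463  |  p_2 = 0.558321
  3  |  dp/dt·Δt = +0.169552  |  p_3 = 0.727872
  4  |  dp/dt·Δt = -0.075959  |  p_4 = 0.651913

0.6519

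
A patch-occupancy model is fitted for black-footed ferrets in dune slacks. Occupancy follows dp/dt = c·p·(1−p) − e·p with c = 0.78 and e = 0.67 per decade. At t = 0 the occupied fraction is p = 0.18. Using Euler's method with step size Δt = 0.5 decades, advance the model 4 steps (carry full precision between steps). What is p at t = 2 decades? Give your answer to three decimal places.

Update rule: p ← p + [c·p·(1−p) − e·p]·Δt with Δt = 0.5.
  1  |  dp/dt·Δt = -0.002736  |  p_1 = 0.177264
  2  |  dp/dt·Δt = -0.002505  |  p_2 = 0.174759
  3  |  dp/dt·Δt = -0.002299  |  p_3 = 0.172460
  4  |  dp/dt·Δt = -0.002114  |  p_4 = 0.170345

0.170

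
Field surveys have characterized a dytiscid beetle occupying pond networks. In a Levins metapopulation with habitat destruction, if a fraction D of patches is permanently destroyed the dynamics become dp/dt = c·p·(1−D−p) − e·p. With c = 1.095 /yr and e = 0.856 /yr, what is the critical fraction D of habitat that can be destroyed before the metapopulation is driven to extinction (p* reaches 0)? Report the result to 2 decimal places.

The nontrivial equilibrium is p* = (1−D) − e/c; extinction occurs when this hits zero.
So D_crit = 1 − e/c = 1 − 0.856/1.095 = 1 − 0.7817 = 0.2183.
Note this equals the original equilibrium occupancy — the Levins extinction-debt result.

0.22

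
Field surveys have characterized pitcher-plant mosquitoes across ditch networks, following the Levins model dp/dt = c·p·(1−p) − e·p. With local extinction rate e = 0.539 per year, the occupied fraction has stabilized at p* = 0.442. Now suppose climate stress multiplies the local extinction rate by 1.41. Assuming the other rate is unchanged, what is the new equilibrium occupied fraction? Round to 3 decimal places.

0.213

Balance c(1−p*) = e gives c = e/(1 − 0.44200) = 0.539/0.55800 = 0.96595.
New p* = 1 − e/c = 1 − 0.75999/0.96595 = 0.21322.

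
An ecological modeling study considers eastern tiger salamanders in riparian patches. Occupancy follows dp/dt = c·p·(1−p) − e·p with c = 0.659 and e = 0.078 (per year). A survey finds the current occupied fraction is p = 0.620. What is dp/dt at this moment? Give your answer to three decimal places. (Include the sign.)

0.107

Colonization term: c·p·(1−p) = 0.659×0.620×0.3800 = 0.15526.
Extinction term: e·p = 0.04836.
dp/dt = 0.15526 − 0.04836 = 0.10690.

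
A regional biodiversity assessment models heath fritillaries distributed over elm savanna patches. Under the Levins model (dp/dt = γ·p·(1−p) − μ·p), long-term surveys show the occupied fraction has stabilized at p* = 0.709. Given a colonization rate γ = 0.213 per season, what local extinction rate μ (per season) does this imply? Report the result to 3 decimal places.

0.062

At equilibrium γ(1−p*) = μ.
μ = 0.213 × (1 − 0.709) = 0.213 × 0.2910 = 0.0620.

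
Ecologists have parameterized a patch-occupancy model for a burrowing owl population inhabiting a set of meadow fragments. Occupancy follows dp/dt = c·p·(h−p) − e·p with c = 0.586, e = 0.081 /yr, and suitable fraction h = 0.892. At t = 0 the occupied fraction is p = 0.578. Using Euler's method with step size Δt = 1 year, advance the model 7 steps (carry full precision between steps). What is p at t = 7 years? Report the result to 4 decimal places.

Update rule: p ← p + [c·p·(h−p) − e·p]·Δt with Δt = 1.
  1  |  dp/dt·Δt = +0.059536  |  p_1 = 0.637536
  2  |  dp/dt·Δt = +0.043426  |  p_2 = 0.680963
  3  |  dp/dt·Δt = +0.029055  |  p_3 = 0.710018
  4  |  dp/dt·Δt = +0.018206  |  p_4 = 0.728224
  5  |  dp/dt·Δt = +0.010904  |  p_5 = 0.739127
  6  |  dp/dt·Δt = +0.006344  |  p_6 = 0.745472
  7  |  dp/dt·Δt = +0.003627  |  p_7 = 0.749099

0.7491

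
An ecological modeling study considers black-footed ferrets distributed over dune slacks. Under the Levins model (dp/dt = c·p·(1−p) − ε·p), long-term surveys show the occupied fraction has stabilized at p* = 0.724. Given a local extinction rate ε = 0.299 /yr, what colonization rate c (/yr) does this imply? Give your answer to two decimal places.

1.08

At equilibrium c(1−p*) = ε, so c = ε/(1−p*).
c = 0.299/(1 − 0.724) = 0.299/0.2760 = 1.0833.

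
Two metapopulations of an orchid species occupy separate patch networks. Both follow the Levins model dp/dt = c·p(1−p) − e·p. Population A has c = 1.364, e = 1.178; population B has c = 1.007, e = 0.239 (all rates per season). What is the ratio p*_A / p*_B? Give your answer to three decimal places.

0.179

A: p*_A = 1 − 1.178/1.364 = 0.1364.
B: p*_B = 1 − 0.239/1.007 = 0.7627.
p*_A / p*_B = 0.1364/0.7627 = 0.1788.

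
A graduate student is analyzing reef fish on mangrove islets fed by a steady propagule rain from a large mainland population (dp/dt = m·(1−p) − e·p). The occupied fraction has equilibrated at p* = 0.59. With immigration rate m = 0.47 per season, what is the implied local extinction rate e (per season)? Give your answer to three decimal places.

0.327

At equilibrium m(1−p*) = e·p*, so e = m(1−p*)/p*.
e = 0.47 × 0.4100 / 0.59 = 0.3266.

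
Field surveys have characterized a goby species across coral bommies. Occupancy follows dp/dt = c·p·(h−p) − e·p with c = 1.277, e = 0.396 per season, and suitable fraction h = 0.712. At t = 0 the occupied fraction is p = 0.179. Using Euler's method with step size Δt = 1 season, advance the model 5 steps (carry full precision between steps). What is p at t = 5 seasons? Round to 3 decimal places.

Update rule: p ← p + [c·p·(h−p) − e·p]·Δt with Δt = 1.
p: 0.17900 → 0.22995  (Δp = +0.05095)
p: 0.22995 → 0.28044  (Δp = +0.05049)
p: 0.28044 → 0.32394  (Δp = +0.04350)
p: 0.32394 → 0.35619  (Δp = +0.03225)
p: 0.35619 → 0.37698  (Δp = +0.02079)

0.377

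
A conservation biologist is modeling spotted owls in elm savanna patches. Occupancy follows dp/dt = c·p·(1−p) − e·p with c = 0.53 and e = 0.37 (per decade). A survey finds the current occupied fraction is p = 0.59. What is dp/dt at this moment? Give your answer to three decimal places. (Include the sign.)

Colonization term: c·p·(1−p) = 0.53×0.59×0.4100 = 0.12821.
Extinction term: e·p = 0.21830.
dp/dt = 0.12821 − 0.21830 = -0.09009.

-0.090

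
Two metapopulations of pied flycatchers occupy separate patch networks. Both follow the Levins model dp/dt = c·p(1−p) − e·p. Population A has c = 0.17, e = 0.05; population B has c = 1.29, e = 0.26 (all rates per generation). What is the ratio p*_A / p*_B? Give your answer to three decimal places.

0.884

A: p*_A = 1 − 0.05/0.17 = 0.7059.
B: p*_B = 1 − 0.26/1.29 = 0.7984.
p*_A / p*_B = 0.7059/0.7984 = 0.8841.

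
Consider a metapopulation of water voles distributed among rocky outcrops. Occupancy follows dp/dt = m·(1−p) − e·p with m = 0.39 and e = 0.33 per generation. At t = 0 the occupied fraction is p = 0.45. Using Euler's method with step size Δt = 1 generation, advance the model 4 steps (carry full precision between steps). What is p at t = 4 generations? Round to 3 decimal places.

Update rule: p ← p + [m·(1−p) − e·p]·Δt with Δt = 1.
  1  |  dp/dt·Δt = +0.066000  |  p_1 = 0.516000
  2  |  dp/dt·Δt = +0.018480  |  p_2 = 0.534480
  3  |  dp/dt·Δt = +0.005174  |  p_3 = 0.539654
  4  |  dp/dt·Δt = +0.001449  |  p_4 = 0.541103

0.541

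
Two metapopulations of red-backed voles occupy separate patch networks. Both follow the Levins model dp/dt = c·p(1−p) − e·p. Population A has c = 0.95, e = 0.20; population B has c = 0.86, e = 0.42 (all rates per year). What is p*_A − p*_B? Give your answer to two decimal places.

0.28

A: p*_A = 1 − 0.20/0.95 = 0.7895.
B: p*_B = 1 − 0.42/0.86 = 0.5116.
p*_A − p*_B = 0.7895 − 0.5116 = 0.2778.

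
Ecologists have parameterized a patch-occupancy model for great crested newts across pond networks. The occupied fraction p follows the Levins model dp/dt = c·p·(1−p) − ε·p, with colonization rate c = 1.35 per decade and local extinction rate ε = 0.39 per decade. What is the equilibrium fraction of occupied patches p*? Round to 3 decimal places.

0.711

At equilibrium, colonization balances extinction: c·p*·(1−p*) = ε·p*.
So p* = 1 − ε/c = 1 − 0.39/1.35 = 1 − 0.2889 = 0.7111.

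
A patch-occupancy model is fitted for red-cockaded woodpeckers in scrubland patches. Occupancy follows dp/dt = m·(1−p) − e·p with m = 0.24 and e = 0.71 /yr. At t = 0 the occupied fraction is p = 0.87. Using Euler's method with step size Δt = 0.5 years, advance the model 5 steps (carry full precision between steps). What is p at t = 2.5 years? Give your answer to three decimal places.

Update rule: p ← p + [m·(1−p) − e·p]·Δt with Δt = 0.5.
t = 0.5: p = 0.87000 + (-0.29325) = 0.57675
t = 1: p = 0.57675 + (-0.15396) = 0.42279
t = 1.5: p = 0.42279 + (-0.08083) = 0.34197
t = 2: p = 0.34197 + (-0.04243) = 0.29953
t = 2.5: p = 0.29953 + (-0.02228) = 0.27725

0.277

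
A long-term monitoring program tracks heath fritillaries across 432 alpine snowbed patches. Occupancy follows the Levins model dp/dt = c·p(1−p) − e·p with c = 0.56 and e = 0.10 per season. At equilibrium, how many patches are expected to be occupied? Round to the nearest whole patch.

355

p* = 1 − e/c = 1 − 0.10/0.56 = 0.8214.
Expected occupied patches = N × p* = 432 × 0.8214 = 354.86 ≈ 355.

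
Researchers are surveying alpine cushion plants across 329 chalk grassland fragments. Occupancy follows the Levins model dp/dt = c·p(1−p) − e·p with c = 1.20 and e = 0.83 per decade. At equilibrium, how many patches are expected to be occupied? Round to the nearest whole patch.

101

p* = 1 − e/c = 1 − 0.83/1.20 = 0.3083.
Expected occupied patches = N × p* = 329 × 0.3083 = 101.44 ≈ 101.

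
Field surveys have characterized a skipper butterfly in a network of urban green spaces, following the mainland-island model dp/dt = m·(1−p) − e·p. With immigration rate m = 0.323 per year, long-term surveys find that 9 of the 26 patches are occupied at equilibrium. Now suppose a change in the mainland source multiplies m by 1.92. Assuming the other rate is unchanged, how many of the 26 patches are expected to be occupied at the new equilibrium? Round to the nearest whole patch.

Observed p* = 9/26 = 0.34615.
Balance m(1−p*) = e·p* gives e = m(1−p*)/p* = 0.323×0.65385/0.34615 = 0.61012.
New p* = m/(m+e) = 0.62016/(0.62016+0.61012) = 0.50408.
Expected occupied = 26 × 0.50408 = 13.11 ≈ 13.

13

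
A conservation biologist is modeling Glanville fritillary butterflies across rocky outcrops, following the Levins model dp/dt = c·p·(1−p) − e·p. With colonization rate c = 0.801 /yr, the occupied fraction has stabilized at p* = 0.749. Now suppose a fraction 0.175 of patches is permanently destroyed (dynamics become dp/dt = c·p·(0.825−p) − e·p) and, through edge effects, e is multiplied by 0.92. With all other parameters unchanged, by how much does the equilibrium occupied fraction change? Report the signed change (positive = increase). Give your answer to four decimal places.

-0.1549

Balance c(1−p*) = e gives e = 0.801×(1 − 0.74900) = 0.20105.
New p* = 0.825 − e/c = 0.825 − 0.18497/0.80100 = 0.59408.
Δp* = 0.59408 − 0.74900 = -0.15492.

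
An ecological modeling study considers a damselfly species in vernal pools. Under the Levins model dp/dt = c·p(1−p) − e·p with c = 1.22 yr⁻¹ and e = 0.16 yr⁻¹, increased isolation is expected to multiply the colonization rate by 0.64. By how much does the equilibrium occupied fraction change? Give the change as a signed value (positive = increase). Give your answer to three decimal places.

Before: p* = 1 − 0.16/1.22 = 0.8689.
After the change, c = 0.7808, e = 0.16, so p* = 1 − 0.16/0.7808 = 0.7951.
Δp* = 0.7951 − 0.8689 = -0.0738.

-0.074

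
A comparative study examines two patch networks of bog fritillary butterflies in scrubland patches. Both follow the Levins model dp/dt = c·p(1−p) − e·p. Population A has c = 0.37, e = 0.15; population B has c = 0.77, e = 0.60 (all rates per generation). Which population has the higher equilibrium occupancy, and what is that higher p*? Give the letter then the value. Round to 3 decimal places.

A, 0.595

A: p*_A = 1 − 0.15/0.37 = 0.5946.
B: p*_B = 1 − 0.60/0.77 = 0.2208.
A is higher at 0.5946.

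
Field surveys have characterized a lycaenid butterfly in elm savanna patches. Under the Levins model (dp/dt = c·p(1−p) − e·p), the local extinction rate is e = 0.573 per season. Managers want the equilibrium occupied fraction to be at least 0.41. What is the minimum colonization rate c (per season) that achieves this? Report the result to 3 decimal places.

p* = 1 − e/c ≥ 0.41 requires e/c ≤ 0.5900, i.e. c ≥ e/0.5900.
c_min = 0.573/0.5900 = 0.9712.

0.971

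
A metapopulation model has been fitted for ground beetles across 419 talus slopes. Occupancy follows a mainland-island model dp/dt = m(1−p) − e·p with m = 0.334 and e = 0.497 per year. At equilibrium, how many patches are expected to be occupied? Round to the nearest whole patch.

168

p* = m/(m+e) = 0.334/0.8310 = 0.4019.
Expected occupied patches = N × p* = 419 × 0.4019 = 168.41 ≈ 168.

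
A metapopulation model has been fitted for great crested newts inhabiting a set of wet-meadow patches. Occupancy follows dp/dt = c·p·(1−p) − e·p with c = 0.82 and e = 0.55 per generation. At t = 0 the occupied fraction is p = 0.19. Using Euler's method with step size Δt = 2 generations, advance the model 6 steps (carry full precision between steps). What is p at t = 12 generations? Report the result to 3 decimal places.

0.325

Update rule: p ← p + [c·p·(1−p) − e·p]·Δt with Δt = 2.
step 1: Δp = +0.04340, p = 0.23340
step 2: Δp = +0.03670, p = 0.27009
step 3: Δp = +0.02621, p = 0.29630
step 4: Δp = +0.01602, p = 0.31232
step 5: Δp = +0.00868, p = 0.32100
step 6: Δp = +0.00435, p = 0.32535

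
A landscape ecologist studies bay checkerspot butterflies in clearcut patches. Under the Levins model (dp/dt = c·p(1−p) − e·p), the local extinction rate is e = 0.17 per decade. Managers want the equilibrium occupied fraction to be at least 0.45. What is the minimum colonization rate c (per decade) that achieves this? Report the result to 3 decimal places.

0.309

p* = 1 − e/c ≥ 0.45 requires e/c ≤ 0.5500, i.e. c ≥ e/0.5500.
c_min = 0.17/0.5500 = 0.3091.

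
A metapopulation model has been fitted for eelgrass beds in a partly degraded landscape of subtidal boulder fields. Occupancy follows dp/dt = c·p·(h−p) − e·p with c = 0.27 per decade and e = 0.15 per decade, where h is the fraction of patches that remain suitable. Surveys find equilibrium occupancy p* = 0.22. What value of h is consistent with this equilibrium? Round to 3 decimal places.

At equilibrium c(h−p*) = e, so h = p* + e/c.
h = 0.22 + 0.15/0.27 = 0.22 + 0.5556 = 0.7756.

0.776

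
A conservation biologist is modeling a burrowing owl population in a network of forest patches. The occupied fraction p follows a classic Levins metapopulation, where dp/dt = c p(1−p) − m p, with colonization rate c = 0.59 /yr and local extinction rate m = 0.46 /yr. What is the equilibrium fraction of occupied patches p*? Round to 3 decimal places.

0.220

At equilibrium, colonization balances extinction: c·p*·(1−p*) = m·p*.
So p* = 1 − m/c = 1 − 0.46/0.59 = 1 − 0.7797 = 0.2203.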